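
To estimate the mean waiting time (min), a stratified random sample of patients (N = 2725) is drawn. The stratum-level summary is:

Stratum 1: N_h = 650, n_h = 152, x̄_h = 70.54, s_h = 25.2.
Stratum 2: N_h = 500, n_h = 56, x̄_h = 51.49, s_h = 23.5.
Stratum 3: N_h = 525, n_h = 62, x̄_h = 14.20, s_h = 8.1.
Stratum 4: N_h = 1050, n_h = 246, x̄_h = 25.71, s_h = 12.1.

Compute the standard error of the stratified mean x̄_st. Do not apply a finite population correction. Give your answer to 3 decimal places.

SE(x̄_st) ≈ 0.835

V̂(x̄_st) = Σ W_h² s_h²/n_h, with W_h = N_h/N and N = 2725:
  stratum 1: (650/2725)²·25.2²/152 = 0.237712
  stratum 2: (500/2725)²·23.5²/56 = 0.332013
  stratum 3: (525/2725)²·8.1²/62 = 0.0392793
  stratum 4: (1050/2725)²·12.1²/246 = 0.0883652
V̂(x̄_st) = 0.697369
SE(x̄_st) = √0.697369 = 0.835086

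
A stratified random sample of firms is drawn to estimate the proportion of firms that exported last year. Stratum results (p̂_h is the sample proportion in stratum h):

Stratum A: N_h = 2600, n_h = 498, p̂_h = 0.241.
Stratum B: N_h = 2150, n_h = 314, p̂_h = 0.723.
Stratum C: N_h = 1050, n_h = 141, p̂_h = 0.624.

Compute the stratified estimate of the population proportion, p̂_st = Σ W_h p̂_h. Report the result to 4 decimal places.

N = 5800; stratum weights W_h = N_h/N.
p̂_st = Σ W_h p̂_h = (2600·0.241 + 2150·0.723 + 1050·0.624)/5800 = 0.48901

p̂_st ≈ 0.4890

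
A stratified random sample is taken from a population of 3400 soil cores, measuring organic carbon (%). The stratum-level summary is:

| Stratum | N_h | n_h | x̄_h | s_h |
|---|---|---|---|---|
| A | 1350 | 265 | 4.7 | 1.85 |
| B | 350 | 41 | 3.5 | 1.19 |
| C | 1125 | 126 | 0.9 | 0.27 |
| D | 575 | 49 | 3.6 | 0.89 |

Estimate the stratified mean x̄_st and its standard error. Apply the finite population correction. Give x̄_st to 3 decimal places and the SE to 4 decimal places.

x̄_st = Σ W_h x̄_h = (1350·4.7 + 350·3.5 + 1125·0.9 + 575·3.6)/3400 = 3.13309
V̂(x̄_st) = Σ W_h² (1 − n_h/N_h) s_h²/n_h, with W_h = N_h/N and N = 3400:
  stratum A: (1350/3400)²·(1 − 265/1350)·1.85²/265 = 0.00163645
  stratum B: (350/3400)²·(1 − 41/350)·1.19²/41 = 0.000323131
  stratum C: (1125/3400)²·(1 − 126/1125)·0.27²/126 = 5.62493e-05
  stratum D: (575/3400)²·(1 − 49/575)·0.89²/49 = 0.000422941
V̂(x̄_st) = 0.00243877
SE(x̄_st) = √0.00243877 = 0.0493839

x̄_st ≈ 3.133, SE ≈ 0.0494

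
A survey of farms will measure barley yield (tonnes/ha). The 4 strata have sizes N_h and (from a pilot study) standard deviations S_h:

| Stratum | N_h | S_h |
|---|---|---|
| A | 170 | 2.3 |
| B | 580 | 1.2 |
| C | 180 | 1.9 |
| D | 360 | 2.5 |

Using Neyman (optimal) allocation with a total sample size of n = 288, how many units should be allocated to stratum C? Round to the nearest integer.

Neyman allocation: n_h = n · N_h S_h / Σ N_i S_i, with n = 288.
  stratum A: N_h·S_h = 170·2.3 = 391.00
  stratum B: N_h·S_h = 580·1.2 = 696.00
  stratum C: N_h·S_h = 180·1.9 = 342.00
  stratum D: N_h·S_h = 360·2.5 = 900.00
Σ N_h S_h = 2329.00
n for stratum C = 288·342.00/2329.00 = 42.291 → 42

42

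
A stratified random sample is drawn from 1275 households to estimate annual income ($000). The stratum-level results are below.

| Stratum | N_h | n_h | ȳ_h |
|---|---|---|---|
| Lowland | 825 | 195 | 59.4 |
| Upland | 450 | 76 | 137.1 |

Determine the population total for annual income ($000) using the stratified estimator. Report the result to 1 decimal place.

τ̂_st = Σ N_h ȳ_h = 825·59.4 + 450·137.1 = 110700.0

τ̂_st ≈ 110700.0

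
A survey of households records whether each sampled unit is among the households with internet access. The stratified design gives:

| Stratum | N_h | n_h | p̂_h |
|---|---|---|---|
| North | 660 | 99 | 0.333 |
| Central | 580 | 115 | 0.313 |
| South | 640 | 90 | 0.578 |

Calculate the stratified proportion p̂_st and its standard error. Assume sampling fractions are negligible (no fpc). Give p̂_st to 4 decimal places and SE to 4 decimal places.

N = 1880; stratum weights W_h = N_h/N.
p̂_st = Σ W_h p̂_h = (660·0.333 + 580·0.313 + 640·0.578)/1880 = 0.41023
V̂(p̂_st) = Σ W_h² p̂_h(1−p̂_h)/(n_h−1):
  stratum North: (660/1880)²·0.333·0.667/98 = 0.000279329
  stratum Central: (580/1880)²·0.313·0.687/114 = 0.00017953
  stratum South: (640/1880)²·0.578·0.422/89 = 0.00031761
V̂(p̂_st) = 0.000776469; SE = √V̂ = 0.0278652

p̂_st ≈ 0.4102, SE ≈ 0.0279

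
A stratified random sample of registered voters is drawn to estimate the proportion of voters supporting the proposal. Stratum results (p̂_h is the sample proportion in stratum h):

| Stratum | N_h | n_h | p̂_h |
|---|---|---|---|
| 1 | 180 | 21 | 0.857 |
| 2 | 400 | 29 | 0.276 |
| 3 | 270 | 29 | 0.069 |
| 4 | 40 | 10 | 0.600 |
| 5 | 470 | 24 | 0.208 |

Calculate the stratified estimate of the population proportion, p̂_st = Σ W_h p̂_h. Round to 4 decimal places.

p̂_st ≈ 0.2978

N = 1360; stratum weights W_h = N_h/N.
p̂_st = Σ W_h p̂_h = (180·0.857 + 400·0.276 + 270·0.069 + 40·0.600 + 470·0.208)/1360 = 0.29783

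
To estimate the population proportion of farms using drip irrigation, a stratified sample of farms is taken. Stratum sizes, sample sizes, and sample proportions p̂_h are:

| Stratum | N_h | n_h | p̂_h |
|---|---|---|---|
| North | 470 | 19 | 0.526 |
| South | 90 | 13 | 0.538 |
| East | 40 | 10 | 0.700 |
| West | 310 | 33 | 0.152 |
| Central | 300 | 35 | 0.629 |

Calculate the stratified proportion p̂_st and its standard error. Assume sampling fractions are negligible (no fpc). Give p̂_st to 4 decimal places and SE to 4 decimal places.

p̂_st ≈ 0.4624, SE ≈ 0.0540

N = 1210; stratum weights W_h = N_h/N.
p̂_st = Σ W_h p̂_h = (470·0.526 + 90·0.538 + 40·0.700 + 310·0.152 + 300·0.629)/1210 = 0.46236
V̂(p̂_st) = Σ W_h² p̂_h(1−p̂_h)/(n_h−1):
  stratum North: (470/1210)²·0.526·0.474/18 = 0.00208986
  stratum South: (90/1210)²·0.538·0.462/12 = 0.000114593
  stratum East: (40/1210)²·0.700·0.300/9 = 2.54992e-05
  stratum West: (310/1210)²·0.152·0.848/32 = 0.000264388
  stratum Central: (300/1210)²·0.629·0.371/34 = 0.000421908
V̂(p̂_st) = 0.00291624; SE = √V̂ = 0.0540023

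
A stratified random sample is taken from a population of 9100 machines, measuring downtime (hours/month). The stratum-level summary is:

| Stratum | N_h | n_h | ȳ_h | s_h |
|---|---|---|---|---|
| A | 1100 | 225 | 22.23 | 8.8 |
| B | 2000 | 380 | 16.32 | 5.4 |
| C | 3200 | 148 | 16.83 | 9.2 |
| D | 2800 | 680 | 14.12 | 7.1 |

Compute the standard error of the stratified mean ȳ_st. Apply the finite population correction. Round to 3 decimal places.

V̂(ȳ_st) = Σ W_h² (1 − n_h/N_h) s_h²/n_h, with W_h = N_h/N and N = 9100:
  stratum A: (1100/9100)²·(1 − 225/1100)·8.8²/225 = 0.00400038
  stratum B: (2000/9100)²·(1 − 380/2000)·5.4²/380 = 0.00300238
  stratum C: (3200/9100)²·(1 − 148/3200)·9.2²/148 = 0.0674475
  stratum D: (2800/9100)²·(1 − 680/2800)·7.1²/680 = 0.00531397
V̂(ȳ_st) = 0.0797642
SE(ȳ_st) = √0.0797642 = 0.282426

SE(ȳ_st) ≈ 0.282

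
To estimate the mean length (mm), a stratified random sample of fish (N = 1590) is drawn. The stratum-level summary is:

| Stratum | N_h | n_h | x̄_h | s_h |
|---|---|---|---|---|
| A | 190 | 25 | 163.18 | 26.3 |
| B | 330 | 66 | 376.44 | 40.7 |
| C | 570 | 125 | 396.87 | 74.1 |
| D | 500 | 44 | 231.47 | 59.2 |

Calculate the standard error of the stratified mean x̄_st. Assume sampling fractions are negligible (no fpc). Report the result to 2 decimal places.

V̂(x̄_st) = Σ W_h² s_h²/n_h, with W_h = N_h/N and N = 1590:
  stratum A: (190/1590)²·26.3²/25 = 0.395079
  stratum B: (330/1590)²·40.7²/66 = 1.08113
  stratum C: (570/1590)²·74.1²/125 = 5.64523
  stratum D: (500/1590)²·59.2²/44 = 7.87656
V̂(x̄_st) = 14.998
SE(x̄_st) = √14.998 = 3.87273

SE(x̄_st) ≈ 3.87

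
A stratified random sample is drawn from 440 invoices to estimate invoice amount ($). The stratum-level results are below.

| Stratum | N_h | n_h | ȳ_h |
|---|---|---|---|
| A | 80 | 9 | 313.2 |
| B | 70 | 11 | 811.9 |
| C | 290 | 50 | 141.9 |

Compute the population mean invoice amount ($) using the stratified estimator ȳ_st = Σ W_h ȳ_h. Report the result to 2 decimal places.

ȳ_st ≈ 279.64

N = Σ N_h = 440. Stratum weights W_h = N_h/N.
ȳ_st = (80·313.2 + 70·811.9 + 290·141.9) / 440 = 279.6364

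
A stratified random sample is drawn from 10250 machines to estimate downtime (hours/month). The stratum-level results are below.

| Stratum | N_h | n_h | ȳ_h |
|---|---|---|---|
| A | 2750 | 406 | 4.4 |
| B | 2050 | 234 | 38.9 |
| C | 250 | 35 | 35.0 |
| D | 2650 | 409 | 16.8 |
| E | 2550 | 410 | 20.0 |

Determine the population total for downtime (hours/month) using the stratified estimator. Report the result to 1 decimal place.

τ̂_st = Σ N_h ȳ_h = 2750·4.4 + 2050·38.9 + 250·35.0 + 2650·16.8 + 2550·20.0 = 196115.0

τ̂_st ≈ 196115.0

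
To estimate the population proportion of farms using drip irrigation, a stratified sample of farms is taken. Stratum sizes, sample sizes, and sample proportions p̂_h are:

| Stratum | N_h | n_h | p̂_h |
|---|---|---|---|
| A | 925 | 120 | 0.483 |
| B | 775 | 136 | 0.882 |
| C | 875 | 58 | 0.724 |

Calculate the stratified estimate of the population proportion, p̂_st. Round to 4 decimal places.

p̂_st ≈ 0.6850

N = 2575; stratum weights W_h = N_h/N.
p̂_st = Σ W_h p̂_h = (925·0.483 + 775·0.882 + 875·0.724)/2575 = 0.68498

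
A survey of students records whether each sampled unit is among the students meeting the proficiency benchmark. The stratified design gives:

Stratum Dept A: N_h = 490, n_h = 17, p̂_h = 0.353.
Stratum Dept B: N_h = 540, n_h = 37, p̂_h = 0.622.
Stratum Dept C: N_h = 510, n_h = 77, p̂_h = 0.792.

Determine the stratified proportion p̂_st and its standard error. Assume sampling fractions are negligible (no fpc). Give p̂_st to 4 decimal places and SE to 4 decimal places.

p̂_st ≈ 0.5927, SE ≈ 0.0499

N = 1540; stratum weights W_h = N_h/N.
p̂_st = Σ W_h p̂_h = (490·0.353 + 540·0.622 + 510·0.792)/1540 = 0.59271
V̂(p̂_st) = Σ W_h² p̂_h(1−p̂_h)/(n_h−1):
  stratum Dept A: (490/1540)²·0.353·0.647/16 = 0.00144514
  stratum Dept B: (540/1540)²·0.622·0.378/36 = 0.000803019
  stratum Dept C: (510/1540)²·0.792·0.208/76 = 0.000237724
V̂(p̂_st) = 0.00248588; SE = √V̂ = 0.0498586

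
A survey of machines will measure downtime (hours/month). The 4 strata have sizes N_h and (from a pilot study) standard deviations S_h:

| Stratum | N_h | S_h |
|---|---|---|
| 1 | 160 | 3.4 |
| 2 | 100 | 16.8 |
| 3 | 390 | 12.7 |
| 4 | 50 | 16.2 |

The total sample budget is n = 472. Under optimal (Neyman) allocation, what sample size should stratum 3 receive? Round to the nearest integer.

Neyman allocation: n_h = n · N_h S_h / Σ N_i S_i, with n = 472.
  stratum 1: N_h·S_h = 160·3.4 = 544.00
  stratum 2: N_h·S_h = 100·16.8 = 1680.00
  stratum 3: N_h·S_h = 390·12.7 = 4953.00
  stratum 4: N_h·S_h = 50·16.2 = 810.00
Σ N_h S_h = 7987.00
n for stratum 3 = 472·4953.00/7987.00 = 292.703 → 293

293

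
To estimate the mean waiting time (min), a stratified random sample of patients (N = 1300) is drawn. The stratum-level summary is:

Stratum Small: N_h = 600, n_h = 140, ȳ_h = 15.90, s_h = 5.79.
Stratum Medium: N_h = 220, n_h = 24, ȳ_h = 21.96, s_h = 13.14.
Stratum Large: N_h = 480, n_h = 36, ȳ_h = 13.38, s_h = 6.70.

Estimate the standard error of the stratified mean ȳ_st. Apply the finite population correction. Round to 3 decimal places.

V̂(ȳ_st) = Σ W_h² (1 − n_h/N_h) s_h²/n_h, with W_h = N_h/N and N = 1300:
  stratum Small: (600/1300)²·(1 − 140/600)·5.79²/140 = 0.0391067
  stratum Medium: (220/1300)²·(1 − 24/220)·13.14²/24 = 0.183557
  stratum Large: (480/1300)²·(1 − 36/480)·6.70²/36 = 0.157248
V̂(ȳ_st) = 0.379912
SE(ȳ_st) = √0.379912 = 0.61637

SE(ȳ_st) ≈ 0.616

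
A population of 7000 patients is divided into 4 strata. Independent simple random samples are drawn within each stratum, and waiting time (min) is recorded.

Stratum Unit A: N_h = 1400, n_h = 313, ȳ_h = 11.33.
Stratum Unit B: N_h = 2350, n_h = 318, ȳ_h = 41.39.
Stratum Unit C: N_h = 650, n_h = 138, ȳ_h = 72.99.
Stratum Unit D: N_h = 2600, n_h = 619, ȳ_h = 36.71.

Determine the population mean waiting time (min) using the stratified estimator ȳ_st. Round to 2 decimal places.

ȳ_st ≈ 36.57

N = Σ N_h = 7000. Stratum weights W_h = N_h/N.
ȳ_st = (1400·11.33 + 2350·41.39 + 650·72.99 + 2600·36.71) / 7000 = 36.5740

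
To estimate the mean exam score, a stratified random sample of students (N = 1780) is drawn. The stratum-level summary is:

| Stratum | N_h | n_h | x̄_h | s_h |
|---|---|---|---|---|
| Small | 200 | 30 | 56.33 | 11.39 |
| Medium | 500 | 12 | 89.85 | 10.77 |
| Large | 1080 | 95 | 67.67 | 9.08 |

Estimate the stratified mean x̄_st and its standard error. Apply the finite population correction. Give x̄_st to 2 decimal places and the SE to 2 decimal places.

x̄_st = Σ W_h x̄_h = (200·56.33 + 500·89.85 + 1080·67.67)/1780 = 72.62618
V̂(x̄_st) = Σ W_h² (1 − n_h/N_h) s_h²/n_h, with W_h = N_h/N and N = 1780:
  stratum Small: (200/1780)²·(1 − 30/200)·11.39²/30 = 0.046405
  stratum Medium: (500/1780)²·(1 − 12/500)·10.77²/12 = 0.744389
  stratum Large: (1080/1780)²·(1 − 95/1080)·9.08²/95 = 0.291386
V̂(x̄_st) = 1.08218
SE(x̄_st) = √1.08218 = 1.04028

x̄_st ≈ 72.63, SE ≈ 1.04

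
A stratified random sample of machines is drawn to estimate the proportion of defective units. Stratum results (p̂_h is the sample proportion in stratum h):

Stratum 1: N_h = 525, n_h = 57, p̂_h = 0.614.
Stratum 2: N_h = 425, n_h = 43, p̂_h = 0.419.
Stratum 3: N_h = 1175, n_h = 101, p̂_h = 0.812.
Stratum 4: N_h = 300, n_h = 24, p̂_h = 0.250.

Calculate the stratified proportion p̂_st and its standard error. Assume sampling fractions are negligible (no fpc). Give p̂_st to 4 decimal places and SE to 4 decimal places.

N = 2425; stratum weights W_h = N_h/N.
p̂_st = Σ W_h p̂_h = (525·0.614 + 425·0.419 + 1175·0.812 + 300·0.250)/2425 = 0.63073
V̂(p̂_st) = Σ W_h² p̂_h(1−p̂_h)/(n_h−1):
  stratum 1: (525/2425)²·0.614·0.386/56 = 0.000198364
  stratum 2: (425/2425)²·0.419·0.581/42 = 0.000178031
  stratum 3: (1175/2425)²·0.812·0.188/100 = 0.000358398
  stratum 4: (300/2425)²·0.250·0.750/23 = 0.000124765
V̂(p̂_st) = 0.000859558; SE = √V̂ = 0.0293182

p̂_st ≈ 0.6307, SE ≈ 0.0293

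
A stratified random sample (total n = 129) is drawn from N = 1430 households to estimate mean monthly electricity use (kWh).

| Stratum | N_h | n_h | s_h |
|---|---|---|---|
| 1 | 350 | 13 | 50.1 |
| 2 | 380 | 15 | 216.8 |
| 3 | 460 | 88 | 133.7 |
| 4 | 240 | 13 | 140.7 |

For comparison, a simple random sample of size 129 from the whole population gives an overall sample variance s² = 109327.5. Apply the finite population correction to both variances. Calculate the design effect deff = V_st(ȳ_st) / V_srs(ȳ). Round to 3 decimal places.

deff ≈ 0.365

V̂(ȳ_st) = Σ W_h² (1 − n_h/N_h) s_h²/n_h, with W_h = N_h/N and N = 1430:
  stratum 1: (350/1430)²·(1 − 13/350)·50.1²/13 = 11.1367
  stratum 2: (380/1430)²·(1 − 15/380)·216.8²/15 = 212.536
  stratum 3: (460/1430)²·(1 − 88/460)·133.7²/88 = 16.9984
  stratum 4: (240/1430)²·(1 − 13/240)·140.7²/13 = 40.5705
V_st = 281.241
V_srs = (1 − 129/1430)·109327.5/129 = 771.047
deff = V_st / V_srs = 281.241/771.047 = 0.3648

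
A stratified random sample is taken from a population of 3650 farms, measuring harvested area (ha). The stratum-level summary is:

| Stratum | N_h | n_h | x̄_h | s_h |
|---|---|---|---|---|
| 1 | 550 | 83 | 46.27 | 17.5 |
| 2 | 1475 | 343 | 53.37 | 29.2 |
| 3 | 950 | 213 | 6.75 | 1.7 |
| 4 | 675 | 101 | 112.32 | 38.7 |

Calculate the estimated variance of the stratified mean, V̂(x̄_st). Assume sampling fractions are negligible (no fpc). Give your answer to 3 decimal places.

V̂(x̄_st) ≈ 0.998

V̂(x̄_st) = Σ W_h² s_h²/n_h, with W_h = N_h/N and N = 3650:
  stratum 1: (550/3650)²·17.5²/83 = 0.0837795
  stratum 2: (1475/3650)²·29.2²/343 = 0.405948
  stratum 3: (950/3650)²·1.7²/213 = 0.000919136
  stratum 4: (675/3650)²·38.7²/101 = 0.507134
V̂(x̄_st) = 0.99778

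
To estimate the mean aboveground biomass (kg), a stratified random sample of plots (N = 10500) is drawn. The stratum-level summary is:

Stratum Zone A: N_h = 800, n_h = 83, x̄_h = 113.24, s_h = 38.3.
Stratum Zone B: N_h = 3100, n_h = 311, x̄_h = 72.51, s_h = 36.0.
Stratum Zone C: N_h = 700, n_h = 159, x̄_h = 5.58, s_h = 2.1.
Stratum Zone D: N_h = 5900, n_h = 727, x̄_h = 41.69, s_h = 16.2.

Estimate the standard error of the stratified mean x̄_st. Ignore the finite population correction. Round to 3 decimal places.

V̂(x̄_st) = Σ W_h² s_h²/n_h, with W_h = N_h/N and N = 10500:
  stratum Zone A: (800/10500)²·38.3²/83 = 0.102594
  stratum Zone B: (3100/10500)²·36.0²/311 = 0.363236
  stratum Zone C: (700/10500)²·2.1²/159 = 0.00012327
  stratum Zone D: (5900/10500)²·16.2²/727 = 0.113978
V̂(x̄_st) = 0.579931
SE(x̄_st) = √0.579931 = 0.761532

SE(x̄_st) ≈ 0.762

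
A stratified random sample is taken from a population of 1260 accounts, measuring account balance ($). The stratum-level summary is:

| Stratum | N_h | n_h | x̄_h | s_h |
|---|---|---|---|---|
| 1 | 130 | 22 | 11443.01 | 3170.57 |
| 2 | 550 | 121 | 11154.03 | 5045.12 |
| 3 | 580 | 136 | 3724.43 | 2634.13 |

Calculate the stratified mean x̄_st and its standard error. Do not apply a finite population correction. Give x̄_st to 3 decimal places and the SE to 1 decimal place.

x̄_st ≈ 7763.871, SE ≈ 236.1

x̄_st = Σ W_h x̄_h = (130·11443.01 + 550·11154.03 + 580·3724.43)/1260 = 7763.87079
V̂(x̄_st) = Σ W_h² s_h²/n_h, with W_h = N_h/N and N = 1260:
  stratum 1: (130/1260)²·3170.57²/22 = 4864.05
  stratum 2: (550/1260)²·5045.12²/121 = 40081.3
  stratum 3: (580/1260)²·2634.13²/136 = 10810.6
V̂(x̄_st) = 55756
SE(x̄_st) = √55756 = 236.127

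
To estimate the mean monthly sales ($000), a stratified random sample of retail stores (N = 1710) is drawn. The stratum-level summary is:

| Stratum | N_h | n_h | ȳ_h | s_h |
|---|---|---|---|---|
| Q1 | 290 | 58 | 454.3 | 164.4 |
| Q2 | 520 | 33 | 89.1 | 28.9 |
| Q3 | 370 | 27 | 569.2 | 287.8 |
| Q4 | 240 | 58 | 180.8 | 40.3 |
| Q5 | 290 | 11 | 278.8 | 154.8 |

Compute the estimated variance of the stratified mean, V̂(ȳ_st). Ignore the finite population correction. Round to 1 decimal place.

V̂(ȳ_st) = Σ W_h² s_h²/n_h, with W_h = N_h/N and N = 1710:
  stratum Q1: (290/1710)²·164.4²/58 = 13.4023
  stratum Q2: (520/1710)²·28.9²/33 = 2.34043
  stratum Q3: (370/1710)²·287.8²/27 = 143.625
  stratum Q4: (240/1710)²·40.3²/58 = 0.551585
  stratum Q5: (290/1710)²·154.8²/11 = 62.6546
V̂(ȳ_st) = 222.574

V̂(ȳ_st) ≈ 222.6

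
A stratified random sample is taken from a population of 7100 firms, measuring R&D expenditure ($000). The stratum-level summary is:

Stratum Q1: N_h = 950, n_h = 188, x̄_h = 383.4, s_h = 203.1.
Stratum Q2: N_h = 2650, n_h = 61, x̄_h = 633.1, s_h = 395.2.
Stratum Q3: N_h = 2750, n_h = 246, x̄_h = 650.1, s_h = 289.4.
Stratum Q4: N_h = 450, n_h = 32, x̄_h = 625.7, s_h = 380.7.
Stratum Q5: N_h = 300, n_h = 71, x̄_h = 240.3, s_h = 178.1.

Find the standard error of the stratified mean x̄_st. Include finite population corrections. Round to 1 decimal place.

V̂(x̄_st) = Σ W_h² (1 − n_h/N_h) s_h²/n_h, with W_h = N_h/N and N = 7100:
  stratum Q1: (950/7100)²·(1 − 188/950)·203.1²/188 = 3.15082
  stratum Q2: (2650/7100)²·(1 − 61/2650)·395.2²/61 = 348.47
  stratum Q3: (2750/7100)²·(1 − 246/2750)·289.4²/246 = 46.5064
  stratum Q4: (450/7100)²·(1 − 32/450)·380.7²/32 = 16.9
  stratum Q5: (300/7100)²·(1 − 71/300)·178.1²/71 = 0.608849
V̂(x̄_st) = 415.636
SE(x̄_st) = √415.636 = 20.3872

SE(x̄_st) ≈ 20.4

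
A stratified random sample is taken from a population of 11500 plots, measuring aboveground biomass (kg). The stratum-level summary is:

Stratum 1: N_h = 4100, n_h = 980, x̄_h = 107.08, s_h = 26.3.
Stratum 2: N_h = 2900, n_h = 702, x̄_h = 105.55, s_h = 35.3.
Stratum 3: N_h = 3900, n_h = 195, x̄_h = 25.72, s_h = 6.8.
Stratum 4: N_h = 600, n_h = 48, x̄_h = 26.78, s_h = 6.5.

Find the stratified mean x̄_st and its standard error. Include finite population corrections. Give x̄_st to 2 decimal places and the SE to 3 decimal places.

x̄_st ≈ 74.91, SE ≈ 0.427

x̄_st = Σ W_h x̄_h = (4100·107.08 + 2900·105.55 + 3900·25.72 + 600·26.78)/11500 = 74.91296
V̂(x̄_st) = Σ W_h² (1 − n_h/N_h) s_h²/n_h, with W_h = N_h/N and N = 11500:
  stratum 1: (4100/11500)²·(1 − 980/4100)·26.3²/980 = 0.0682697
  stratum 2: (2900/11500)²·(1 − 702/2900)·35.3²/702 = 0.0855544
  stratum 3: (3900/11500)²·(1 − 195/3900)·6.8²/195 = 0.0259084
  stratum 4: (600/11500)²·(1 − 48/600)·6.5²/48 = 0.00220435
V̂(x̄_st) = 0.181937
SE(x̄_st) = √0.181937 = 0.426541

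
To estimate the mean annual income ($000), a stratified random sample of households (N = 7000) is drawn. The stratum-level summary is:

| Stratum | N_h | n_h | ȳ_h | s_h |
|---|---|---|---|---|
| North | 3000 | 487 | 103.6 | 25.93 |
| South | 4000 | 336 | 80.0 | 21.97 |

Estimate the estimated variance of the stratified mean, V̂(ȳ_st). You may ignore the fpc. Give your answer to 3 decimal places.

V̂(ȳ_st) ≈ 0.723

V̂(ȳ_st) = Σ W_h² s_h²/n_h, with W_h = N_h/N and N = 7000:
  stratum North: (3000/7000)²·25.93²/487 = 0.253584
  stratum South: (4000/7000)²·21.97²/336 = 0.469078
V̂(ȳ_st) = 0.722662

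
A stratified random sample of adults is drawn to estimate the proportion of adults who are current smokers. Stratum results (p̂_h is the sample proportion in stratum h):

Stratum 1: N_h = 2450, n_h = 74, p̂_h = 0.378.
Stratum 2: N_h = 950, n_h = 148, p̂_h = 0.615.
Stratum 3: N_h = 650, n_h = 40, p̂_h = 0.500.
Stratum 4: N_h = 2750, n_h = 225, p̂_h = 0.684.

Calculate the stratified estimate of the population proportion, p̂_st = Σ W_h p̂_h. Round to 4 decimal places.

p̂_st ≈ 0.5465

N = 6800; stratum weights W_h = N_h/N.
p̂_st = Σ W_h p̂_h = (2450·0.378 + 950·0.615 + 650·0.500 + 2750·0.684)/6800 = 0.54652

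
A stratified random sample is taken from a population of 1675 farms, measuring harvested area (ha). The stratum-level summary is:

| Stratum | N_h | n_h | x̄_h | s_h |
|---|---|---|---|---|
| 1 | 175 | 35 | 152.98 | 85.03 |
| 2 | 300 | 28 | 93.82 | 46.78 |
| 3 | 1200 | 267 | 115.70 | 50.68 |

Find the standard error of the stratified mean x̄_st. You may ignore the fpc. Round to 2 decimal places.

SE(x̄_st) ≈ 3.11

V̂(x̄_st) = Σ W_h² s_h²/n_h, with W_h = N_h/N and N = 1675:
  stratum 1: (175/1675)²·85.03²/35 = 2.25488
  stratum 2: (300/1675)²·46.78²/28 = 2.50712
  stratum 3: (1200/1675)²·50.68²/267 = 4.93736
V̂(x̄_st) = 9.69936
SE(x̄_st) = √9.69936 = 3.11438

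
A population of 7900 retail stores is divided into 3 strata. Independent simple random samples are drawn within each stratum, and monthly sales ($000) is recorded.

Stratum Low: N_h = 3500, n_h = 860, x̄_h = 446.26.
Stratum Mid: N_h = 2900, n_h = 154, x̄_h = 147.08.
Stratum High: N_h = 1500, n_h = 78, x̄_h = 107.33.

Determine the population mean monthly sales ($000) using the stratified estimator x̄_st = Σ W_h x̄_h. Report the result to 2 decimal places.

N = Σ N_h = 7900. Stratum weights W_h = N_h/N.
x̄_st = (3500·446.26 + 2900·147.08 + 1500·107.33) / 7900 = 272.0806

x̄_st ≈ 272.08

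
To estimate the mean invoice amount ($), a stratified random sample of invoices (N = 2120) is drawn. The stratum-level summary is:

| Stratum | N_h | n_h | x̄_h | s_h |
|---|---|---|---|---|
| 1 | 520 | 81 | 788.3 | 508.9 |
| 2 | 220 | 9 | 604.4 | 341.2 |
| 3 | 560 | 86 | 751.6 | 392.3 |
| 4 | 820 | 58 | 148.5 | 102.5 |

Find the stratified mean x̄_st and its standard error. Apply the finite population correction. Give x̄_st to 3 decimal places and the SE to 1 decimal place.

x̄_st ≈ 512.052, SE ≈ 20.7

x̄_st = Σ W_h x̄_h = (520·788.3 + 220·604.4 + 560·751.6 + 820·148.5)/2120 = 512.05189
V̂(x̄_st) = Σ W_h² (1 − n_h/N_h) s_h²/n_h, with W_h = N_h/N and N = 2120:
  stratum 1: (520/2120)²·(1 − 81/520)·508.9²/81 = 162.396
  stratum 2: (220/2120)²·(1 − 9/220)·341.2²/9 = 133.601
  stratum 3: (560/2120)²·(1 − 86/560)·392.3²/86 = 105.69
  stratum 4: (820/2120)²·(1 − 58/820)·102.5²/58 = 25.1835
V̂(x̄_st) = 426.87
SE(x̄_st) = √426.87 = 20.6608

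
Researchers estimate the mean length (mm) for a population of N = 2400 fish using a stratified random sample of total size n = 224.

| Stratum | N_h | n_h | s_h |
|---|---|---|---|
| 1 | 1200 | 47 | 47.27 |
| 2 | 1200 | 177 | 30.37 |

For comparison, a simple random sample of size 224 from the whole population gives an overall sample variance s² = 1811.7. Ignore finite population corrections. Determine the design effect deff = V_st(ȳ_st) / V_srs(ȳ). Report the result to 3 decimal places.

deff ≈ 1.631

V̂(ȳ_st) = Σ W_h² s_h²/n_h, with W_h = N_h/N and N = 2400:
  stratum 1: (1200/2400)²·47.27²/47 = 11.8854
  stratum 2: (1200/2400)²·30.37²/177 = 1.30274
V_st = 13.1881
V_srs = s²/n = 1811.7/224 = 8.08795
deff = V_st / V_srs = 13.1881/8.08795 = 1.6306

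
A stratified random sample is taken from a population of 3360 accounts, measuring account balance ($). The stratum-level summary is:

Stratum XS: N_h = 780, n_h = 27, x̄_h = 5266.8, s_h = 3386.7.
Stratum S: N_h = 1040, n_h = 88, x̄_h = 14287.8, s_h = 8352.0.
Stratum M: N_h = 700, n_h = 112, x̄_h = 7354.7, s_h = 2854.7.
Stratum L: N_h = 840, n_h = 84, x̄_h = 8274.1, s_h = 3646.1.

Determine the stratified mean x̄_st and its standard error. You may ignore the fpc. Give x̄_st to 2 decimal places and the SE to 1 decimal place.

x̄_st = Σ W_h x̄_h = (780·5266.8 + 1040·14287.8 + 700·7354.7 + 840·8274.1)/3360 = 9245.81845
V̂(x̄_st) = Σ W_h² s_h²/n_h, with W_h = N_h/N and N = 3360:
  stratum XS: (780/3360)²·3386.7²/27 = 22892.9
  stratum S: (1040/3360)²·8352.0²/88 = 75942.8
  stratum M: (700/3360)²·2854.7²/112 = 3158.06
  stratum L: (840/3360)²·3646.1²/84 = 9891.4
V̂(x̄_st) = 111885
SE(x̄_st) = √111885 = 334.492

x̄_st ≈ 9245.82, SE ≈ 334.5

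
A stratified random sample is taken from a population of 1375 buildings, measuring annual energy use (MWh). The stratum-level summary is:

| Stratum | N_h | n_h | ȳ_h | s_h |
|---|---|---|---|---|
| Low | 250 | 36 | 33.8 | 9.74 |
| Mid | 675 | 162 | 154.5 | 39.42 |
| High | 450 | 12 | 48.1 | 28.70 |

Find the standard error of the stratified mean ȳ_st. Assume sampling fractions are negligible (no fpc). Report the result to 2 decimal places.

SE(ȳ_st) ≈ 3.12

V̂(ȳ_st) = Σ W_h² s_h²/n_h, with W_h = N_h/N and N = 1375:
  stratum Low: (250/1375)²·9.74²/36 = 0.0871144
  stratum Mid: (675/1375)²·39.42²/162 = 2.31164
  stratum High: (450/1375)²·28.70²/12 = 7.35194
V̂(ȳ_st) = 9.7507
SE(ȳ_st) = √9.7507 = 3.12261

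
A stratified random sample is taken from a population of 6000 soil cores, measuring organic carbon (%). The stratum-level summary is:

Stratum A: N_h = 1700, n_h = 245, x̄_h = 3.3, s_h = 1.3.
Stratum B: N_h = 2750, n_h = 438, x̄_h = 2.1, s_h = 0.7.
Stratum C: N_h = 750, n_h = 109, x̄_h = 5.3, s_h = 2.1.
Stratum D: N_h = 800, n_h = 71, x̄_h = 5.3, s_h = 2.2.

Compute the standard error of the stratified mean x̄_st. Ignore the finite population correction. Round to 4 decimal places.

SE(x̄_st) ≈ 0.0513

V̂(x̄_st) = Σ W_h² s_h²/n_h, with W_h = N_h/N and N = 6000:
  stratum A: (1700/6000)²·1.3²/245 = 0.000553753
  stratum B: (2750/6000)²·0.7²/438 = 0.000235009
  stratum C: (750/6000)²·2.1²/109 = 0.000632167
  stratum D: (800/6000)²·2.2²/71 = 0.00121189
V̂(x̄_st) = 0.00263282
SE(x̄_st) = √0.00263282 = 0.051311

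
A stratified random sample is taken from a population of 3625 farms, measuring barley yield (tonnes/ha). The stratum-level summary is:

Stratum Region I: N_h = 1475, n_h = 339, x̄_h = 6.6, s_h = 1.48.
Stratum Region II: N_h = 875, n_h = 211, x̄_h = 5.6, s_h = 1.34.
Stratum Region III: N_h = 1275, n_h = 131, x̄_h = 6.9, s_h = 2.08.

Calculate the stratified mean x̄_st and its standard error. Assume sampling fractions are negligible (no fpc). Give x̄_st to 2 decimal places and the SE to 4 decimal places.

x̄_st ≈ 6.46, SE ≈ 0.0752

x̄_st = Σ W_h x̄_h = (1475·6.6 + 875·5.6 + 1275·6.9)/3625 = 6.46414
V̂(x̄_st) = Σ W_h² s_h²/n_h, with W_h = N_h/N and N = 3625:
  stratum Region I: (1475/3625)²·1.48²/339 = 0.00106977
  stratum Region II: (875/3625)²·1.34²/211 = 0.000495824
  stratum Region III: (1275/3625)²·2.08²/131 = 0.00408564
V̂(x̄_st) = 0.00565123
SE(x̄_st) = √0.00565123 = 0.0751747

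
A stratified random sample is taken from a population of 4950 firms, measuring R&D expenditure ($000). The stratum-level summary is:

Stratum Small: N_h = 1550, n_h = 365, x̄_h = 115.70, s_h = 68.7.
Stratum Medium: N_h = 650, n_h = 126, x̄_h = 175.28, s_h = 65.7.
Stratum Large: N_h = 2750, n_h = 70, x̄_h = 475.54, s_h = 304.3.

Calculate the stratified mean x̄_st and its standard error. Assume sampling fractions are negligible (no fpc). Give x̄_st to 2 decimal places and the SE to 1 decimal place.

x̄_st = Σ W_h x̄_h = (1550·115.70 + 650·175.28 + 2750·475.54)/4950 = 323.43475
V̂(x̄_st) = Σ W_h² s_h²/n_h, with W_h = N_h/N and N = 4950:
  stratum Small: (1550/4950)²·68.7²/365 = 1.26787
  stratum Medium: (650/4950)²·65.7²/126 = 0.590713
  stratum Large: (2750/4950)²·304.3²/70 = 408.283
V̂(x̄_st) = 410.141
SE(x̄_st) = √410.141 = 20.2519

x̄_st ≈ 323.43, SE ≈ 20.3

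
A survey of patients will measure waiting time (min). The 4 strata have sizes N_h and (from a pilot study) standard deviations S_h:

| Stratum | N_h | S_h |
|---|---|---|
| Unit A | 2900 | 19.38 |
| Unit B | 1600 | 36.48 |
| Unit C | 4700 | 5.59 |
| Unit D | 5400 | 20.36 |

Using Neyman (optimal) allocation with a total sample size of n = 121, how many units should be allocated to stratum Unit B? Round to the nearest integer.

Neyman allocation: n_h = n · N_h S_h / Σ N_i S_i, with n = 121.
  stratum Unit A: N_h·S_h = 2900·19.38 = 56202.00
  stratum Unit B: N_h·S_h = 1600·36.48 = 58368.00
  stratum Unit C: N_h·S_h = 4700·5.59 = 26273.00
  stratum Unit D: N_h·S_h = 5400·20.36 = 109944.00
Σ N_h S_h = 250787.00
n for stratum Unit B = 121·58368.00/250787.00 = 28.161 → 28

28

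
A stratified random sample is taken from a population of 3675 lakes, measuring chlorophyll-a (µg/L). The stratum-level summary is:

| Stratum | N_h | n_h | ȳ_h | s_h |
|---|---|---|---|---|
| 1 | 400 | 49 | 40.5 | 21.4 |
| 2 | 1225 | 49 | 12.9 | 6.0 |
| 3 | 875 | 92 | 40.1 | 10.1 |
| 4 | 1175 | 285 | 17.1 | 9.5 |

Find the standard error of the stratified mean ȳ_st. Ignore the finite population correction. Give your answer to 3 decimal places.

V̂(ȳ_st) = Σ W_h² s_h²/n_h, with W_h = N_h/N and N = 3675:
  stratum 1: (400/3675)²·21.4²/49 = 0.110723
  stratum 2: (1225/3675)²·6.0²/49 = 0.0816327
  stratum 3: (875/3675)²·10.1²/92 = 0.0628574
  stratum 4: (1175/3675)²·9.5²/285 = 0.0323715
V̂(ȳ_st) = 0.287584
SE(ȳ_st) = √0.287584 = 0.536269

SE(ȳ_st) ≈ 0.536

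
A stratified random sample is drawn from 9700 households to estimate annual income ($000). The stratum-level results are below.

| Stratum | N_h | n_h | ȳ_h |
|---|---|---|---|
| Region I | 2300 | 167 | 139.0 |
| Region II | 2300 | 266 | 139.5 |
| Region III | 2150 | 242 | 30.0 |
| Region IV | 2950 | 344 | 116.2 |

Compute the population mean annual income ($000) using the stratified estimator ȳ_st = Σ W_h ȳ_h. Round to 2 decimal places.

ȳ_st ≈ 108.02

N = Σ N_h = 9700. Stratum weights W_h = N_h/N.
ȳ_st = (2300·139.0 + 2300·139.5 + 2150·30.0 + 2950·116.2) / 9700 = 108.0247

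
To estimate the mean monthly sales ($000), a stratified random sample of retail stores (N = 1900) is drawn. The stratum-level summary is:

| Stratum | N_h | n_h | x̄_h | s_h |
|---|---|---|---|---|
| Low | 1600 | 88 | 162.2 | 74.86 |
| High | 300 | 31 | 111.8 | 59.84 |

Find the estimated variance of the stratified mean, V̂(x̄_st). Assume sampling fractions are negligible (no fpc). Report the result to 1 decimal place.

V̂(x̄_st) = Σ W_h² s_h²/n_h, with W_h = N_h/N and N = 1900:
  stratum Low: (1600/1900)²·74.86²/88 = 45.1596
  stratum High: (300/1900)²·59.84²/31 = 2.87976
V̂(x̄_st) = 48.0393

V̂(x̄_st) ≈ 48.0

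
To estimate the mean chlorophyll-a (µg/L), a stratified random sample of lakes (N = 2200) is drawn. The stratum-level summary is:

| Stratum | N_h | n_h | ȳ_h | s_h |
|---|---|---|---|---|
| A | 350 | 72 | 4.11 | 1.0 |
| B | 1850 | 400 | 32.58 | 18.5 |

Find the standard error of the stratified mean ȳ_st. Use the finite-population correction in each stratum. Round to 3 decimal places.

V̂(ȳ_st) = Σ W_h² (1 − n_h/N_h) s_h²/n_h, with W_h = N_h/N and N = 2200:
  stratum A: (350/2200)²·(1 − 72/350)·1.0²/72 = 0.000279213
  stratum B: (1850/2200)²·(1 − 400/1850)·18.5²/400 = 0.474218
V̂(ȳ_st) = 0.474497
SE(ȳ_st) = √0.474497 = 0.688837

SE(ȳ_st) ≈ 0.689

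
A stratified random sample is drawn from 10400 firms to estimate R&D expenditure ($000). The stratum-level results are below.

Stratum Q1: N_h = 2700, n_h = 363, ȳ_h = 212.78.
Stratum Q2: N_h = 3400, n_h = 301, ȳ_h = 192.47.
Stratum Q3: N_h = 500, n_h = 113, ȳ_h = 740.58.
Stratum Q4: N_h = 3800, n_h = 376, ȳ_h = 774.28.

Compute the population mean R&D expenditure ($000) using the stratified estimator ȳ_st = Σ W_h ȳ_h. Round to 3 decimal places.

ȳ_st ≈ 436.679

N = Σ N_h = 10400. Stratum weights W_h = N_h/N.
ȳ_st = (2700·212.78 + 3400·192.47 + 500·740.58 + 3800·774.28) / 10400 = 436.67865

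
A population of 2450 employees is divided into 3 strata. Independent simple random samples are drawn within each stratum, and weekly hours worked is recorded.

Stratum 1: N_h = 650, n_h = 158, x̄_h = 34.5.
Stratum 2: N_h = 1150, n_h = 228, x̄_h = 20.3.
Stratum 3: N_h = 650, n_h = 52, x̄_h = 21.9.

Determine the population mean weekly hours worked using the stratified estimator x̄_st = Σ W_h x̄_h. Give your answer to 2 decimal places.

x̄_st ≈ 24.49

N = Σ N_h = 2450. Stratum weights W_h = N_h/N.
x̄_st = (650·34.5 + 1150·20.3 + 650·21.9) / 2450 = 24.4918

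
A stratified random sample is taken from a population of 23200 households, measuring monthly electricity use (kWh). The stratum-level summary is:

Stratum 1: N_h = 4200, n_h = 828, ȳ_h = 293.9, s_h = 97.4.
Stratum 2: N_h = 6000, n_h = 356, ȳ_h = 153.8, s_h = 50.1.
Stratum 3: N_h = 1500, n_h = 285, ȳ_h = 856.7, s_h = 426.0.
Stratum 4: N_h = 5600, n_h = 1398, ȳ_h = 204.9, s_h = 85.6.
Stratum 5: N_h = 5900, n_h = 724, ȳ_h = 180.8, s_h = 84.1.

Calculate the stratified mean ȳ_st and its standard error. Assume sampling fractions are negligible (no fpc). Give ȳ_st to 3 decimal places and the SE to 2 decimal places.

ȳ_st ≈ 243.810, SE ≈ 2.11

ȳ_st = Σ W_h ȳ_h = (4200·293.9 + 6000·153.8 + 1500·856.7 + 5600·204.9 + 5900·180.8)/23200 = 243.80991
V̂(ȳ_st) = Σ W_h² s_h²/n_h, with W_h = N_h/N and N = 23200:
  stratum 1: (4200/23200)²·97.4²/828 = 0.3755
  stratum 2: (6000/23200)²·50.1²/356 = 0.471576
  stratum 3: (1500/23200)²·426.0²/285 = 2.66183
  stratum 4: (5600/23200)²·85.6²/1398 = 0.30538
  stratum 5: (5900/23200)²·84.1²/724 = 0.631803
V̂(ȳ_st) = 4.44609
SE(ȳ_st) = √4.44609 = 2.10858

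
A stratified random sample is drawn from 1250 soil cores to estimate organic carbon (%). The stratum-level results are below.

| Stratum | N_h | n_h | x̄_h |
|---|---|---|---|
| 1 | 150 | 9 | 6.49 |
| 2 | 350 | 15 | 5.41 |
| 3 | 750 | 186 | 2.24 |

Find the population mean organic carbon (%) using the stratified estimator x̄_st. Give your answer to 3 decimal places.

N = Σ N_h = 1250. Stratum weights W_h = N_h/N.
x̄_st = (150·6.49 + 350·5.41 + 750·2.24) / 1250 = 3.63760

x̄_st ≈ 3.638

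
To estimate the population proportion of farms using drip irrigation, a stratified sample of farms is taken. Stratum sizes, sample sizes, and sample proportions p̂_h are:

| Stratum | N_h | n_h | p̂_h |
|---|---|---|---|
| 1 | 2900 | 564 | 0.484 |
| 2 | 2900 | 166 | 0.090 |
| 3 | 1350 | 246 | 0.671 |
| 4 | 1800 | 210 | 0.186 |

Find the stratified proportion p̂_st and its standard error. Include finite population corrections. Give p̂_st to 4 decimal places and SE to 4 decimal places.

p̂_st ≈ 0.3246, SE ≈ 0.0114

N = 8950; stratum weights W_h = N_h/N.
p̂_st = Σ W_h p̂_h = (2900·0.484 + 2900·0.090 + 1350·0.671 + 1800·0.186)/8950 = 0.32461
V̂(p̂_st) = Σ W_h² (1 − n_h/N_h) p̂_h(1−p̂_h)/(n_h−1):
  stratum 1: (2900/8950)²·(1 − 564/2900)·0.484·0.516/563 = 3.75156e-05
  stratum 2: (2900/8950)²·(1 − 166/2900)·0.090·0.910/165 = 4.91304e-05
  stratum 3: (1350/8950)²·(1 − 246/1350)·0.671·0.329/245 = 1.67652e-05
  stratum 4: (1800/8950)²·(1 − 210/1800)·0.186·0.814/209 = 2.5883e-05
V̂(p̂_st) = 0.000129294; SE = √V̂ = 0.0113708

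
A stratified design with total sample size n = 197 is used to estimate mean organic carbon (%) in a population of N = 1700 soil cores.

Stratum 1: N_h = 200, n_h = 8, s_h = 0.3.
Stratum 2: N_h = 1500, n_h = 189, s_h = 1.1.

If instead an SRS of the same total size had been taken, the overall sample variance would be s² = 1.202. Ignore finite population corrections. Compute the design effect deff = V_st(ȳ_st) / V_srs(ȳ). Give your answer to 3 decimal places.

V̂(ȳ_st) = Σ W_h² s_h²/n_h, with W_h = N_h/N and N = 1700:
  stratum 1: (200/1700)²·0.3²/8 = 0.000155709
  stratum 2: (1500/1700)²·1.1²/189 = 0.00498435
V_st = 0.00514006
V_srs = s²/n = 1.202/197 = 0.00610152
deff = V_st / V_srs = 0.00514006/0.00610152 = 0.8424

deff ≈ 0.842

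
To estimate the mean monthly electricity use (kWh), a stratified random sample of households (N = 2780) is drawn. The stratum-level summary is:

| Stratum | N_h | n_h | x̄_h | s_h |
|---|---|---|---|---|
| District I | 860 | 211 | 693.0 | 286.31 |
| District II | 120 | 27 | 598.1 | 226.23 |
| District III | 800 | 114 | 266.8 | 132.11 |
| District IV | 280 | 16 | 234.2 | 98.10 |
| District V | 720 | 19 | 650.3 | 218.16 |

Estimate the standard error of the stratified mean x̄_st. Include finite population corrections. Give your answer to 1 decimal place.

V̂(x̄_st) = Σ W_h² (1 − n_h/N_h) s_h²/n_h, with W_h = N_h/N and N = 2780:
  stratum District I: (860/2780)²·(1 − 211/860)·286.31²/211 = 28.0572
  stratum District II: (120/2780)²·(1 − 27/120)·226.23²/27 = 2.73723
  stratum District III: (800/2780)²·(1 − 114/800)·132.11²/114 = 10.8715
  stratum District IV: (280/2780)²·(1 − 16/280)·98.10²/16 = 5.75295
  stratum District V: (720/2780)²·(1 − 19/720)·218.16²/19 = 163.59
V̂(x̄_st) = 211.009
SE(x̄_st) = √211.009 = 14.5262

SE(x̄_st) ≈ 14.5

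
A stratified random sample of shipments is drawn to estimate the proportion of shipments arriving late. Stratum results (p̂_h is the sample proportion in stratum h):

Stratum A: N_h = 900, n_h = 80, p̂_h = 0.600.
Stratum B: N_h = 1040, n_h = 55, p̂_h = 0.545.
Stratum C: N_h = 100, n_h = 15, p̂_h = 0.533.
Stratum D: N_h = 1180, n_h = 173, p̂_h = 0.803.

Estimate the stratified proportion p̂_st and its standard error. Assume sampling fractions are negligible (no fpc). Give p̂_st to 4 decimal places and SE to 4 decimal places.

N = 3220; stratum weights W_h = N_h/N.
p̂_st = Σ W_h p̂_h = (900·0.600 + 1040·0.545 + 100·0.533 + 1180·0.803)/3220 = 0.65455
V̂(p̂_st) = Σ W_h² p̂_h(1−p̂_h)/(n_h−1):
  stratum A: (900/3220)²·0.600·0.400/79 = 0.000237333
  stratum B: (1040/3220)²·0.545·0.455/54 = 0.000479037
  stratum C: (100/3220)²·0.533·0.467/14 = 1.71476e-05
  stratum D: (1180/3220)²·0.803·0.197/172 = 0.000123511
V̂(p̂_st) = 0.000857028; SE = √V̂ = 0.029275

p̂_st ≈ 0.6545, SE ≈ 0.0293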